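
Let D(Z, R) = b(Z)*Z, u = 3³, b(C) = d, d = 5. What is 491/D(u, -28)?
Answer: 491/135 ≈ 3.6370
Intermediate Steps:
b(C) = 5
u = 27
D(Z, R) = 5*Z
491/D(u, -28) = 491/((5*27)) = 491/135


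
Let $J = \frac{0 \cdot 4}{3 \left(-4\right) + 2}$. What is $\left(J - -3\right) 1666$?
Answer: $4998$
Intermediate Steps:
$J = 0$ ($J = \frac{0}{-12 + 2} = \frac{0}{-10} = 0 \left(- \frac{1}{10}\right) = 0$)
$\left(J - -3\right) 1666 = \left(0 - -3\right) 1666 = \left(0 + 3\right) 1666 = 3 \cdot 1666 = 4998$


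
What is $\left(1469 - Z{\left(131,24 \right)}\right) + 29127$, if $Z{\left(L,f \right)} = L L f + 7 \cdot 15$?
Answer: $-381373$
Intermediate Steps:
$Z{\left(L,f \right)} = 105 + f L^{2}$ ($Z{\left(L,f \right)} = L^{2} f + 105 = f L^{2} + 105 = 105 + f L^{2}$)
$\left(1469 - Z{\left(131,24 \right)}\right) + 29127 = \left(1469 - \left(105 + 24 \cdot 131^{2}\right)\right) + 29127 = \left(1469 - \left(105 + 24 \cdot 17161\right)\right) + 29127 = \left(1469 - \left(105 + 411864\right)\right) + 29127 = \left(1469 - 411969\right) + 29127 = -410500 + 29127 = -381373$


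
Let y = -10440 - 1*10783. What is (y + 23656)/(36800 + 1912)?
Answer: 811/12904 ≈ 0.062849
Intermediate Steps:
y = -21223 (y = -10440 - 10783 = -21223)
(y + 23656)/(36800 + 1912) = (-21223 + 23656)/(36800 + 1912) = 2433/38712 = 2433*(1/38712) = 811/12904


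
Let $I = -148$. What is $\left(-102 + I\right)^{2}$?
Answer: $62500$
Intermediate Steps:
$\left(-102 + I\right)^{2} = \left(-102 - 148\right)^{2} = \left(-250\right)^{2} = 62500$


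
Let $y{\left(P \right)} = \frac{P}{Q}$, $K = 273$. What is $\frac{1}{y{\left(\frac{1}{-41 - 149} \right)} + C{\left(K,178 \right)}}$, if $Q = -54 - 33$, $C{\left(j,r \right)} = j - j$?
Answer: $16530$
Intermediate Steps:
$C{\left(j,r \right)} = 0$
$Q = -87$
$y{\left(P \right)} = - \frac{P}{87}$ ($y{\left(P \right)} = \frac{P}{-87} = P \left(- \frac{1}{87}\right) = - \frac{P}{87}$)
$\frac{1}{y{\left(\frac{1}{-41 - 149} \right)} + C{\left(K,178 \right)}} = \frac{1}{- \frac{1}{87 \left(-41 - 149\right)} + 0} = \frac{1}{- \frac{1}{87 \left(-190\right)} + 0} = \frac{1}{\left(- \frac{1}{87}\right) \left(- \frac{1}{190}\right) + 0} = \frac{1}{\frac{1}{16530} + 0} = \frac{1}{\frac{1}{16530}} = 16530$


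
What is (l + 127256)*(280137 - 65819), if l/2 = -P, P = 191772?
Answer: -54927131584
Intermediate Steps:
l = -383544 (l = 2*(-1*191772) = 2*(-191772) = -383544)
(l + 127256)*(280137 - 65819) = (-383544 + 127256)*(280137 - 65819) = -256288*214318 = -54927131584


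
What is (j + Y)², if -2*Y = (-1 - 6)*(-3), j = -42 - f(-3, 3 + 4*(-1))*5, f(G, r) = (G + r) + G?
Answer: 1225/4 ≈ 306.25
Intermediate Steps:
f(G, r) = r + 2*G
j = -7 (j = -42 - ((3 + 4*(-1)) + 2*(-3))*5 = -42 - ((3 - 4) - 6)*5 = -42 - (-1 - 6)*5 = -42 - (-7)*5 = -42 - 1*(-35) = -42 + 35 = -7)
Y = -21/2 (Y = -(-1 - 6)*(-3)/2 = -(-7)*(-3)/2 = -½*21 = -21/2 ≈ -10.500)
(j + Y)² = (-7 - 21/2)² = (-35/2)² = 1225/4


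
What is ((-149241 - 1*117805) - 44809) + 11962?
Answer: -299893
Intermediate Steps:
((-149241 - 1*117805) - 44809) + 11962 = ((-149241 - 117805) - 44809) + 11962 = (-267046 - 44809) + 11962 = -311855 + 11962 = -299893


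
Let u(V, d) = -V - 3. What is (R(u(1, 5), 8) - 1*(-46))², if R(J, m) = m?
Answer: 2916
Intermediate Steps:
u(V, d) = -3 - V
(R(u(1, 5), 8) - 1*(-46))² = (8 - 1*(-46))² = (8 + 46)² = 54² = 2916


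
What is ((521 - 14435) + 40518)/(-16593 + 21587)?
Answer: 13302/2497 ≈ 5.3272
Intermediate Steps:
((521 - 14435) + 40518)/(-16593 + 21587) = (-13914 + 40518)/4994 = 26604*(1/4994) = 13302/2497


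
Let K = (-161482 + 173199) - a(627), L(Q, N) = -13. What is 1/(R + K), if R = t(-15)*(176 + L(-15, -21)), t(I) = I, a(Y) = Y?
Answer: 1/8645 ≈ 0.00011567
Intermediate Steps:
K = 11090 (K = (-161482 + 173199) - 1*627 = 11717 - 627 = 11090)
R = -2445 (R = -15*(176 - 13) = -15*163 = -2445)
1/(R + K) = 1/(-2445 + 11090) = 1/8645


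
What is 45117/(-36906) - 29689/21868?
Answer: -31550315/12228188 ≈ -2.5801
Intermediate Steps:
45117/(-36906) - 29689/21868 = 45117*(-1/36906) - 29689*1/21868 = -15039/12302 - 2699/1988 = -31550315/12228188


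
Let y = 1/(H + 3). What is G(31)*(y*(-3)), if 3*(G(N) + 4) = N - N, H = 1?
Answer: 3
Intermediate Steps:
y = 1/4 (y = 1/(1 + 3) = 1/4 ≈ 0.25000)
G(N) = -4 (G(N) = -4 + (N - N)/3 = -4 + (1/3)*0 = -4 + 0 = -4)
G(31)*(y*(-3)) = -(-3) = -4*(-3/4) = 3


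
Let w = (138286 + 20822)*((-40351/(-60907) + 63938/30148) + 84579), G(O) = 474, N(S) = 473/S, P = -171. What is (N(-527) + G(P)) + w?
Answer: 3255706214942002447657/241922543093 ≈ 1.3458e+10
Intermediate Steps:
w = 6177810437358350166/459056059 (w = 159108*((-40351*(-1/60907) + 63938*(1/30148)) + 84579) = 159108*((40351/60907 + 31969/15074) + 84579) = 159108*(2555386857/918112118 + 84579) = 159108*(77655560215179/918112118) = 6177810437358350166/459056059 ≈ 1.3458e+10)
(N(-527) + G(P)) + w = (473/(-527) + 474) + 6177810437358350166/459056059 = (473*(-1/527) + 474) + 6177810437358350166/459056059 = (-473/527 + 474) + 6177810437358350166/459056059 = 249325/527 + 6177810437358350166/459056059 = 3255706214942002447657/241922543093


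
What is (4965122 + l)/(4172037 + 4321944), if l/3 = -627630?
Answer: 3082232/8493981 ≈ 0.36287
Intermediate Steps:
l = -1882890 (l = 3*(-627630) = -1882890)
(4965122 + l)/(4172037 + 4321944) = (4965122 - 1882890)/(4172037 + 4321944) = 3082232/8493981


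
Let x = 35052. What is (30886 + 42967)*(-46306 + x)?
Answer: -831141662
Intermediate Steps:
(30886 + 42967)*(-46306 + x) = (30886 + 42967)*(-46306 + 35052) = 73853*(-11254) = -831141662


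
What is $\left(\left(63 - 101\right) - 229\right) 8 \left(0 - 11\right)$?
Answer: $23496$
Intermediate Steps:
$\left(\left(63 - 101\right) - 229\right) 8 \left(0 - 11\right) = \left(\left(63 - 101\right) - 229\right) 8 \left(-11\right) = \left(-38 - 229\right) \left(-88\right) = \left(-267\right) \left(-88\right) = 23496$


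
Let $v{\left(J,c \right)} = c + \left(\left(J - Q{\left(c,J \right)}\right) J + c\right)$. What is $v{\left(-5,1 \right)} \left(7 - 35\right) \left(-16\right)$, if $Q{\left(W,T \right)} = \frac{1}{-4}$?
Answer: $11536$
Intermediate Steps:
$Q{\left(W,T \right)} = - \frac{1}{4}$
$v{\left(J,c \right)} = 2 c + J \left(\frac{1}{4} + J\right)$ ($v{\left(J,c \right)} = c + \left(\left(J - - \frac{1}{4}\right) J + c\right) = c + \left(\left(J + \frac{1}{4}\right) J + c\right) = c + \left(\left(\frac{1}{4} + J\right) J + c\right) = c + \left(J \left(\frac{1}{4} + J\right) + c\right) = c + \left(c + J \left(\frac{1}{4} + J\right)\right) = 2 c + J \left(\frac{1}{4} + J\right)$)
$v{\left(-5,1 \right)} \left(7 - 35\right) \left(-16\right) = \left(\left(-5\right)^{2} + 2 \cdot 1 + \frac{1}{4} \left(-5\right)\right) \left(7 - 35\right) \left(-16\right) = \left(25 + 2 - \frac{5}{4}\right) \left(-28\right) \left(-16\right) = \frac{103}{4} \left(-28\right) \left(-16\right) = \left(-721\right) \left(-16\right) = 11536$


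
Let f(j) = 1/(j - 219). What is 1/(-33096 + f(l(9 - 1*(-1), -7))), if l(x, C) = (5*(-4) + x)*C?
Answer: -149/4931305 ≈ -3.0215e-5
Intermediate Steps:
l(x, C) = C*(-20 + x) (l(x, C) = (-20 + x)*C = C*(-20 + x))
f(j) = 1/(-219 + j)
1/(-33096 + f(l(9 - 1*(-1), -7))) = 1/(-33096 + 1/(-219 - 7*(-20 + (9 - 1*(-1))))) = 1/(-33096 + 1/(-219 - 7*(-20 + (9 + 1)))) = 1/(-33096 + 1/(-219 - 7*(-20 + 10))) = 1/(-33096 + 1/(-219 - 7*(-10))) = 1/(-33096 + 1/(-219 + 70)) = 1/(-33096 + 1/(-149)) = 1/(-33096 - 1/149) = 1/(-4931305/149) = -149/4931305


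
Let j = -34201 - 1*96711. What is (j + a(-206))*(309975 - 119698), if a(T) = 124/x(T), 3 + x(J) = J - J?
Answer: -74752222220/3 ≈ -2.4917e+10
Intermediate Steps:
x(J) = -3 (x(J) = -3 + (J - J) = -3 + 0 = -3)
j = -130912 (j = -34201 - 96711 = -130912)
a(T) = -124/3 (a(T) = 124/(-3) = 124*(-⅓) = -124/3)
(j + a(-206))*(309975 - 119698) = (-130912 - 124/3)*(309975 - 119698) = -392860/3*190277 = -74752222220/3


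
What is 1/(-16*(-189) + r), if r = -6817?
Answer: -1/3793 ≈ -0.00026364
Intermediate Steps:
1/(-16*(-189) + r) = 1/(-16*(-189) - 6817) = 1/(3024 - 6817) = 1/(-3793) = -1/3793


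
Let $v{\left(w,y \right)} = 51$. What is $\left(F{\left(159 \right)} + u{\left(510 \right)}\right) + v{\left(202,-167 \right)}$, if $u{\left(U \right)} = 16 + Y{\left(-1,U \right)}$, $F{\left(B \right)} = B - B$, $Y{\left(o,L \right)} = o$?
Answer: $66$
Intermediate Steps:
$F{\left(B \right)} = 0$
$u{\left(U \right)} = 15$ ($u{\left(U \right)} = 16 - 1 = 15$)
$\left(F{\left(159 \right)} + u{\left(510 \right)}\right) + v{\left(202,-167 \right)} = \left(0 + 15\right) + 51 = 15 + 51 = 66$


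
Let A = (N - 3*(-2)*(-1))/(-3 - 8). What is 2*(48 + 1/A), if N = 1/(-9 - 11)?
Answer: 1096/11 ≈ 99.636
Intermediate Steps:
N = -1/20 (N = 1/(-20) = -1/20 ≈ -0.050000)
A = 11/20 (A = (-1/20 - 3*(-2)*(-1))/(-3 - 8) = (-1/20 + 6*(-1))/(-11) = (-1/20 - 6)*(-1/11) = -121/20*(-1/11) = 11/20 ≈ 0.55000)
2*(48 + 1/A) = 2*(48 + 1/(11/20)) = 2*(48 + 20/11) = 2*(548/11) = 1096/11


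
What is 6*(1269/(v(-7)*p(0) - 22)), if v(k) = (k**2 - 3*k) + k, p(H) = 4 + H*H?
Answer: 3807/115 ≈ 33.104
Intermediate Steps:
p(H) = 4 + H**2
v(k) = k**2 - 2*k
6*(1269/(v(-7)*p(0) - 22)) = 6*(1269/((-7*(-2 - 7))*(4 + 0**2) - 22)) = 6*(1269/((-7*(-9))*(4 + 0) - 22)) = 6*(1269/(63*4 - 22)) = 6*(1269/(252 - 22)) = 6*(1269/230) = 3807/115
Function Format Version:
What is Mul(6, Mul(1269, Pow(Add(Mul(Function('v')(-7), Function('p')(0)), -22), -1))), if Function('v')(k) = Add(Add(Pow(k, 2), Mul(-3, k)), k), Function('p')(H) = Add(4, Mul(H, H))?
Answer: Rational(3807, 115) ≈ 33.104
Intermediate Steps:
Function('p')(H) = Add(4, Pow(H, 2))
Function('v')(k) = Add(Pow(k, 2), Mul(-2, k))
Mul(6, Mul(1269, Pow(Add(Mul(Function('v')(-7), Function('p')(0)), -22), -1))) = Mul(6, Mul(1269, Pow(Add(Mul(Mul(-7, Add(-2, -7)), Add(4, Pow(0, 2))), -22), -1))) = Mul(6, Mul(1269, Pow(Add(Mul(Mul(-7, -9), Add(4, 0)), -22), -1))) = Mul(6, Mul(1269, Pow(Add(Mul(63, 4), -22), -1))) = Mul(6, Mul(1269, Pow(Add(252, -22), -1))) = Mul(6, Mul(1269, Pow(230, -1))) = Mul(6, Mul(1269, Rational(1, 230))) = Mul(6, Rational(1269, 230)) = Rational(3807, 115)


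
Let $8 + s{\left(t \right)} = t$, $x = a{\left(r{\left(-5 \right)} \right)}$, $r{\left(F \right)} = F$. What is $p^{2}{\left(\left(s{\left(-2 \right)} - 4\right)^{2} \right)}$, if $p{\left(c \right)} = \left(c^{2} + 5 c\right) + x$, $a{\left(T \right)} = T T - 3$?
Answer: $1553778724$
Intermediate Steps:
$a{\left(T \right)} = -3 + T^{2}$ ($a{\left(T \right)} = T^{2} - 3 = -3 + T^{2}$)
$x = 22$ ($x = -3 + \left(-5\right)^{2} = -3 + 25 = 22$)
$s{\left(t \right)} = -8 + t$
$p{\left(c \right)} = 22 + c^{2} + 5 c$ ($p{\left(c \right)} = \left(c^{2} + 5 c\right) + 22 = 22 + c^{2} + 5 c$)
$p^{2}{\left(\left(s{\left(-2 \right)} - 4\right)^{2} \right)} = \left(22 + \left(\left(\left(-8 - 2\right) - 4\right)^{2}\right)^{2} + 5 \left(\left(-8 - 2\right) - 4\right)^{2}\right)^{2} = \left(22 + \left(\left(-10 - 4\right)^{2}\right)^{2} + 5 \left(-10 - 4\right)^{2}\right)^{2} = \left(22 + \left(\left(-14\right)^{2}\right)^{2} + 5 \left(-14\right)^{2}\right)^{2} = \left(22 + 196^{2} + 5 \cdot 196\right)^{2} = \left(22 + 38416 + 980\right)^{2} = 39418^{2} = 1553778724$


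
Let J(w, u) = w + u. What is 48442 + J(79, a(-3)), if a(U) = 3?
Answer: 48524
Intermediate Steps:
J(w, u) = u + w
48442 + J(79, a(-3)) = 48442 + (3 + 79) = 48442 + 82 = 48524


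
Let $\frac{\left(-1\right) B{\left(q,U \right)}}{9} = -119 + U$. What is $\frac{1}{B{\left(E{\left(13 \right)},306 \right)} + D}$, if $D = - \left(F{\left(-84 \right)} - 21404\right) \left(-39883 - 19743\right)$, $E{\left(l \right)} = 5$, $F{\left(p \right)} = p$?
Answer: $- \frac{1}{1281245171} \approx -7.8049 \cdot 10^{-10}$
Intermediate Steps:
$B{\left(q,U \right)} = 1071 - 9 U$ ($B{\left(q,U \right)} = - 9 \left(-119 + U\right) = 1071 - 9 U$)
$D = -1281243488$ ($D = - \left(-84 - 21404\right) \left(-39883 - 19743\right) = - \left(-21488\right) \left(-59626\right) = \left(-1\right) 1281243488 = -1281243488$)
$\frac{1}{B{\left(E{\left(13 \right)},306 \right)} + D} = \frac{1}{\left(1071 - 2754\right) - 1281243488} = \frac{1}{-1683 - 1281243488} = \frac{1}{-1281245171} = - \frac{1}{1281245171}$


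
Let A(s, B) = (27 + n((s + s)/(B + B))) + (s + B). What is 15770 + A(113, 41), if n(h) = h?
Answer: 654104/41 ≈ 15954.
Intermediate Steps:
A(s, B) = 27 + B + s + s/B (A(s, B) = (27 + (s + s)/(B + B)) + (s + B) = (27 + (2*s)/((2*B))) + (B + s) = (27 + (2*s)*(1/(2*B))) + (B + s) = (27 + s/B) + (B + s) = 27 + B + s + s/B)
15770 + A(113, 41) = 15770 + (27 + 41 + 113 + 113/41) = 15770 + 7534/41 = 654104/41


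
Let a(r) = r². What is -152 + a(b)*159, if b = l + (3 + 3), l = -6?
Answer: -152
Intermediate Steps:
b = 0 (b = -6 + (3 + 3) = -6 + 6 = 0)
-152 + a(b)*159 = -152 + 0²*159 = -152 + 0*159 = -152 + 0 = -152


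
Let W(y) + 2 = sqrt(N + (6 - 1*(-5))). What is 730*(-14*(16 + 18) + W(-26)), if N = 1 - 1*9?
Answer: -348940 + 730*sqrt(3) ≈ -3.4768e+5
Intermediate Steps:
N = -8 (N = 1 - 9 = -8)
W(y) = -2 + sqrt(3) (W(y) = -2 + sqrt(-8 + (6 - 1*(-5))) = -2 + sqrt(-8 + (6 + 5)) = -2 + sqrt(-8 + 11) = -2 + sqrt(3))
730*(-14*(16 + 18) + W(-26)) = 730*(-14*(16 + 18) + (-2 + sqrt(3))) = 730*(-14*34 + (-2 + sqrt(3))) = 730*(-476 + (-2 + sqrt(3))) = 730*(-478 + sqrt(3)) = -348940 + 730*sqrt(3)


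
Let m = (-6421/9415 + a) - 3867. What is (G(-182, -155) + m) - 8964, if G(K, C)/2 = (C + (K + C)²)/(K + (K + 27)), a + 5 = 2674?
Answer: -34380302007/3172855 ≈ -10836.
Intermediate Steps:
a = 2669 (a = -5 + 2674 = 2669)
G(K, C) = 2*(C + (C + K)²)/(27 + 2*K) (G(K, C) = 2*((C + (K + C)²)/(K + (K + 27))) = 2*((C + (C + K)²)/(K + (27 + K))) = 2*((C + (C + K)²)/(27 + 2*K)) = 2*(C + (C + K)²)/(27 + 2*K))
m = -11285591/9415 (m = (-6421/9415 + 2669) - 3867 = 25122214/9415 - 3867 = -11285591/9415 ≈ -1198.7)
(G(-182, -155) + m) - 8964 = (2*(-155 + (-155 - 182)²)/(27 + 2*(-182)) - 11285591/9415) - 8964 = (2*(-155 + (-337)²)/(27 - 364) - 11285591/9415) - 8964 = (2*(-155 + 113569)/(-337) - 11285591/9415) - 8964 = (2*(-1/337)*113414 - 11285591/9415) - 8964 = (-226828/337 - 11285591/9415) - 8964 = -5938829787/3172855 - 8964 = -34380302007/3172855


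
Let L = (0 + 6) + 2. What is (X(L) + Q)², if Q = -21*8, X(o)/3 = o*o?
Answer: 576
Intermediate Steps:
L = 8 (L = 6 + 2 = 8)
X(o) = 3*o² (X(o) = 3*(o*o) = 3*o²)
Q = -168
(X(L) + Q)² = (3*8² - 168)² = (3*64 - 168)² = (192 - 168)² = 24² = 576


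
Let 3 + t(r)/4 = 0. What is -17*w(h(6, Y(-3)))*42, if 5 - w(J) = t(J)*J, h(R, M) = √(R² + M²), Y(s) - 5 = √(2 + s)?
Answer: -3570 - 8568*√(60 + 10*I) ≈ -70166.0 - 5511.6*I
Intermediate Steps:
Y(s) = 5 + √(2 + s)
t(r) = -12 (t(r) = -12 + 4*0 = -12 + 0 = -12)
h(R, M) = √(M² + R²)
w(J) = 5 + 12*J (w(J) = 5 - (-12)*J = 5 + 12*J)
-17*w(h(6, Y(-3)))*42 = -17*(5 + 12*√((5 + √(2 - 3))² + 6²))*42 = -17*(5 + 12*√((5 + √(-1))² + 36))*42 = -17*(5 + 12*√((5 + I)² + 36))*42 = -17*(5 + 12*√(36 + (5 + I)²))*42 = (-85 - 204*√(36 + (5 + I)²))*42 = -3570 - 8568*√(36 + (5 + I)²)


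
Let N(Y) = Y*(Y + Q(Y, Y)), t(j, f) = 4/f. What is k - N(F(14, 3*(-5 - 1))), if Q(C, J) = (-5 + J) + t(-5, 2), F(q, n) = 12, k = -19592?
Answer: -19844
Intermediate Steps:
Q(C, J) = -3 + J (Q(C, J) = (-5 + J) + 4/2 = (-5 + J) + 4*(½) = (-5 + J) + 2 = -3 + J)
N(Y) = Y*(-3 + 2*Y) (N(Y) = Y*(Y + (-3 + Y)) = Y*(-3 + 2*Y))
k - N(F(14, 3*(-5 - 1))) = -19592 - 12*(-3 + 2*12) = -19592 - 12*(-3 + 24) = -19592 - 12*21 = -19592 - 1*252 = -19592 - 252 = -19844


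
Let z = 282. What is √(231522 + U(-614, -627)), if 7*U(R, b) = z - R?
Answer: 5*√9266 ≈ 481.30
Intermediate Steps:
U(R, b) = 282/7 - R/7 (U(R, b) = (282 - R)/7 = 282/7 - R/7)
√(231522 + U(-614, -627)) = √(231522 + (282/7 - ⅐*(-614))) = √(231522 + (282/7 + 614/7)) = √(231522 + 128) = √231650 = 5*√9266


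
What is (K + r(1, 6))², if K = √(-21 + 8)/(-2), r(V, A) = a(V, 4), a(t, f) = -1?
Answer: -9/4 + I*√13 ≈ -2.25 + 3.6056*I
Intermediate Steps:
r(V, A) = -1
K = -I*√13/2 (K = √(-13)*(-½) = (I*√13)*(-½) = -I*√13/2 ≈ -1.8028*I)
(K + r(1, 6))² = (-I*√13/2 - 1)² = (-1 - I*√13/2)²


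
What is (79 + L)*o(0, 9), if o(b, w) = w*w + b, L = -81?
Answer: -162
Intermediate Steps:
o(b, w) = b + w**2 (o(b, w) = w**2 + b = b + w**2)
(79 + L)*o(0, 9) = (79 - 81)*(0 + 9**2) = -2*(0 + 81) = -2*81 = -162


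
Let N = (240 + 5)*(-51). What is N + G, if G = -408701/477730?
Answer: -5969645051/477730 ≈ -12496.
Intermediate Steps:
G = -408701/477730 (G = -408701*1/477730 = -408701/477730 ≈ -0.85551)
N = -12495 (N = 245*(-51) = -12495)
N + G = -12495 - 408701/477730 = -5969645051/477730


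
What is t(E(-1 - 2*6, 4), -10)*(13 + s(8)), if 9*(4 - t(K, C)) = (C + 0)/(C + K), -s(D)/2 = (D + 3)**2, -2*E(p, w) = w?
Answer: -48319/54 ≈ -894.80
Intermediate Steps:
E(p, w) = -w/2
s(D) = -2*(3 + D)**2 (s(D) = -2*(D + 3)**2 = -2*(3 + D)**2)
t(K, C) = 4 - C/(9*(C + K)) (t(K, C) = 4 - (C + 0)/(9*(C + K)) = 4 - C/(9*(C + K)))
t(E(-1 - 2*6, 4), -10)*(13 + s(8)) = ((4*(-1/2*4) + (35/9)*(-10))/(-10 - 1/2*4))*(13 - 2*(3 + 8)**2) = ((4*(-2) - 350/9)/(-10 - 2))*(13 - 2*11**2) = ((-8 - 350/9)/(-12))*(13 - 2*121) = (-1/12*(-422/9))*(13 - 242) = (211/54)*(-229) = -48319/54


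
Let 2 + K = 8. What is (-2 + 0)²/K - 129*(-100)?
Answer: 38702/3 ≈ 12901.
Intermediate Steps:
K = 6 (K = -2 + 8 = 6)
(-2 + 0)²/K - 129*(-100) = (-2 + 0)²/6 - 129*(-100) = (-2)²*(⅙) + 12900 = 4*(⅙) + 12900 = ⅔ + 12900 = 38702/3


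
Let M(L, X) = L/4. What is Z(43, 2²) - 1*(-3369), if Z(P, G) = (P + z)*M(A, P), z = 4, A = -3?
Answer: 13335/4 ≈ 3333.8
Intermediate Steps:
M(L, X) = L/4 (M(L, X) = L*(¼) = L/4)
Z(P, G) = -3 - 3*P/4 (Z(P, G) = (P + 4)*((¼)*(-3)) = (4 + P)*(-¾) = -3 - 3*P/4)
Z(43, 2²) - 1*(-3369) = (-3 - ¾*43) - 1*(-3369) = (-3 - 129/4) + 3369 = -141/4 + 3369 = 13335/4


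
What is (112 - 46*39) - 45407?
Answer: -47089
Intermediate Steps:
(112 - 46*39) - 45407 = (112 - 1794) - 45407 = -1682 - 45407 = -47089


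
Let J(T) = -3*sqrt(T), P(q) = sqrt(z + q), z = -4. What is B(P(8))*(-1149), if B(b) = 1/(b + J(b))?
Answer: 1149/7 + 3447*sqrt(2)/14 ≈ 512.34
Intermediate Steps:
P(q) = sqrt(-4 + q)
B(b) = 1/(b - 3*sqrt(b))
B(P(8))*(-1149) = -1149/(sqrt(-4 + 8) - 3*(-4 + 8)**(1/4)) = -1149/(sqrt(4) - 3*sqrt(2)) = -1149/(2 - 3*sqrt(2))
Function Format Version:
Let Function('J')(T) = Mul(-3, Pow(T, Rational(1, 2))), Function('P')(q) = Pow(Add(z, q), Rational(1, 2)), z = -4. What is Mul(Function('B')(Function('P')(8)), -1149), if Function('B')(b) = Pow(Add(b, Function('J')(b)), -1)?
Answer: Add(Rational(1149, 7), Mul(Rational(3447, 14), Pow(2, Rational(1, 2)))) ≈ 512.34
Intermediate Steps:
Function('P')(q) = Pow(Add(-4, q), Rational(1, 2))
Function('B')(b) = Pow(Add(b, Mul(-3, Pow(b, Rational(1, 2)))), -1)
Mul(Function('B')(Function('P')(8)), -1149) = Mul(Pow(Add(Pow(Add(-4, 8), Rational(1, 2)), Mul(-3, Pow(Pow(Add(-4, 8), Rational(1, 2)), Rational(1, 2)))), -1), -1149) = Mul(Pow(Add(Pow(4, Rational(1, 2)), Mul(-3, Pow(Pow(4, Rational(1, 2)), Rational(1, 2)))), -1), -1149) = Mul(Pow(Add(2, Mul(-3, Pow(2, Rational(1, 2)))), -1), -1149) = Mul(-1149, Pow(Add(2, Mul(-3, Pow(2, Rational(1, 2)))), -1))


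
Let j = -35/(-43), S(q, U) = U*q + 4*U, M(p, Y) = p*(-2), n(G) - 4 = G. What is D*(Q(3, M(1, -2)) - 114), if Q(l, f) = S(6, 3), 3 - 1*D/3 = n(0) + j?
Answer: 19656/43 ≈ 457.12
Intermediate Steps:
n(G) = 4 + G
M(p, Y) = -2*p
S(q, U) = 4*U + U*q
j = 35/43 (j = -35*(-1/43) = 35/43 ≈ 0.81395)
D = -234/43 (D = 9 - 3*((4 + 0) + 35/43) = 9 - 3*(4 + 35/43) = 9 - 3*207/43 = 9 - 621/43 = -234/43 ≈ -5.4419)
Q(l, f) = 30 (Q(l, f) = 3*(4 + 6) = 3*10 = 30)
D*(Q(3, M(1, -2)) - 114) = -234*(30 - 114)/43 = -234/43*(-84) = 19656/43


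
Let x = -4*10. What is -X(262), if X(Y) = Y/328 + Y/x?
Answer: 1179/205 ≈ 5.7512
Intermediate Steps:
x = -40
X(Y) = -9*Y/410 (X(Y) = Y/328 + Y/(-40) = Y*(1/328) + Y*(-1/40) = Y/328 - Y/40 = -9*Y/410)
-X(262) = -(-9)*262/410 = -1*(-1179/205) = 1179/205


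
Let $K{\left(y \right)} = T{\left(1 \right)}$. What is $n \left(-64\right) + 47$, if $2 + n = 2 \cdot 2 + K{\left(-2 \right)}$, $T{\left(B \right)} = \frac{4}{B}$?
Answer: $-337$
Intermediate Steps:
$K{\left(y \right)} = 4$ ($K{\left(y \right)} = \frac{4}{1} = 4 \cdot 1 = 4$)
$n = 6$ ($n = -2 + \left(2 \cdot 2 + 4\right) = -2 + \left(4 + 4\right) = -2 + 8 = 6$)
$n \left(-64\right) + 47 = 6 \left(-64\right) + 47 = -384 + 47 = -337$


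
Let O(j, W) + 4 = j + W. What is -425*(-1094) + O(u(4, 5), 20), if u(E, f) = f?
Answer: 464971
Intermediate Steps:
O(j, W) = -4 + W + j (O(j, W) = -4 + (j + W) = -4 + (W + j) = -4 + W + j)
-425*(-1094) + O(u(4, 5), 20) = -425*(-1094) + (-4 + 20 + 5) = 464950 + 21 = 464971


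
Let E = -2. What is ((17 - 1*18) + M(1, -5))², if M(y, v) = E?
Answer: 9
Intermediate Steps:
M(y, v) = -2
((17 - 1*18) + M(1, -5))² = ((17 - 1*18) - 2)² = ((17 - 18) - 2)² = (-1 - 2)² = (-3)² = 9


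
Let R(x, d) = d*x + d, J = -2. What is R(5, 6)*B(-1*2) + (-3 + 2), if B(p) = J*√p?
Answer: -1 - 72*I*√2 ≈ -1.0 - 101.82*I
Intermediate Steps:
B(p) = -2*√p
R(x, d) = d + d*x
R(5, 6)*B(-1*2) + (-3 + 2) = (6*(1 + 5))*(-2*I*√2) + (-3 + 2) = (6*6)*(-2*I*√2) - 1 = 36*(-2*I*√2) - 1 = -72*I*√2 - 1 = -1 - 72*I*√2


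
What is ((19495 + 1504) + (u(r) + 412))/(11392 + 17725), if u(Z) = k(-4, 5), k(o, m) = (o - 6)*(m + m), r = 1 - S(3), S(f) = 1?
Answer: 21311/29117 ≈ 0.73191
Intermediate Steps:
r = 0 (r = 1 - 1*1 = 1 - 1 = 0)
k(o, m) = 2*m*(-6 + o) (k(o, m) = (-6 + o)*(2*m) = 2*m*(-6 + o))
u(Z) = -100 (u(Z) = 2*5*(-6 - 4) = 2*5*(-10) = -100)
((19495 + 1504) + (u(r) + 412))/(11392 + 17725) = ((19495 + 1504) + (-100 + 412))/(11392 + 17725) = (20999 + 312)/29117 = 21311*(1/29117) = 21311/29117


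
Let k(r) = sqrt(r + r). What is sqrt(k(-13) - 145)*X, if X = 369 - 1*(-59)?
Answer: 428*sqrt(-145 + I*sqrt(26)) ≈ 90.604 + 5154.6*I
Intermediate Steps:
k(r) = sqrt(2)*sqrt(r) (k(r) = sqrt(2*r) = sqrt(2)*sqrt(r))
X = 428 (X = 369 + 59 = 428)
sqrt(k(-13) - 145)*X = sqrt(sqrt(2)*sqrt(-13) - 145)*428 = sqrt(sqrt(2)*(I*sqrt(13)) - 145)*428 = sqrt(I*sqrt(26) - 145)*428 = sqrt(-145 + I*sqrt(26))*428 = 428*sqrt(-145 + I*sqrt(26))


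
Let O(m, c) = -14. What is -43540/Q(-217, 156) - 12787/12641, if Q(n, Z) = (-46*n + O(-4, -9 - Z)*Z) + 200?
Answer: -326329783/50551359 ≈ -6.4554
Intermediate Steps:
Q(n, Z) = 200 - 46*n - 14*Z (Q(n, Z) = (-46*n - 14*Z) + 200 = 200 - 46*n - 14*Z)
-43540/Q(-217, 156) - 12787/12641 = -43540/(200 - 46*(-217) - 14*156) - 12787/12641 = -43540/(200 + 9982 - 2184) - 12787*1/12641 = -43540/7998 - 12787/12641 = -43540*1/7998 - 12787/12641 = -21770/3999 - 12787/12641 = -326329783/50551359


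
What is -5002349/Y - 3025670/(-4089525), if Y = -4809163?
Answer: 7001634301687/3933438463515 ≈ 1.7800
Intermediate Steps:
-5002349/Y - 3025670/(-4089525) = -5002349/(-4809163) - 3025670/(-4089525) = -5002349*(-1/4809163) - 3025670*(-1/4089525) = 5002349/4809163 + 605134/817905 = 7001634301687/3933438463515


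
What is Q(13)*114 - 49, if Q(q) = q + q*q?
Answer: 20699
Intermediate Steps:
Q(q) = q + q²
Q(13)*114 - 49 = (13*(1 + 13))*114 - 49 = (13*14)*114 - 49 = 182*114 - 49 = 20748 - 49 = 20699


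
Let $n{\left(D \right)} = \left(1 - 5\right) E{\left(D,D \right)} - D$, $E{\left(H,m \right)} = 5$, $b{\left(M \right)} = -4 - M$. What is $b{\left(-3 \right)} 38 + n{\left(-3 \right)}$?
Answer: $-55$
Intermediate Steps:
$n{\left(D \right)} = -20 - D$ ($n{\left(D \right)} = \left(1 - 5\right) 5 - D = \left(-4\right) 5 - D = -20 - D$)
$b{\left(-3 \right)} 38 + n{\left(-3 \right)} = \left(-4 - -3\right) 38 - 17 = \left(-4 + 3\right) 38 + \left(-20 + 3\right) = \left(-1\right) 38 - 17 = -38 - 17 = -55$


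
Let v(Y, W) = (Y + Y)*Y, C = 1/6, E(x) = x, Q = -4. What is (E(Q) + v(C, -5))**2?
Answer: 5041/324 ≈ 15.559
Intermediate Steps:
C = 1/6 ≈ 0.16667
v(Y, W) = 2*Y**2 (v(Y, W) = (2*Y)*Y = 2*Y**2)
(E(Q) + v(C, -5))**2 = (-4 + 2*(1/6)**2)**2 = (-4 + 2*(1/36))**2 = (-4 + 1/18)**2 = (-71/18)**2 = 5041/324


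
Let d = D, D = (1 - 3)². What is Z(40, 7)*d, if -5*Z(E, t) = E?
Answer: -32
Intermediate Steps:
Z(E, t) = -E/5
D = 4 (D = (-2)² = 4)
d = 4
Z(40, 7)*d = -⅕*40*4 = -8*4 = -32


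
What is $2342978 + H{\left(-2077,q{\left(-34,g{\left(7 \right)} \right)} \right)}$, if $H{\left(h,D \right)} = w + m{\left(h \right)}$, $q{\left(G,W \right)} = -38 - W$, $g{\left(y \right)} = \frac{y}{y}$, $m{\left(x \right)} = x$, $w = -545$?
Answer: $2340356$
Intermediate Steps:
$g{\left(y \right)} = 1$
$H{\left(h,D \right)} = -545 + h$
$2342978 + H{\left(-2077,q{\left(-34,g{\left(7 \right)} \right)} \right)} = 2342978 - 2622 = 2340356$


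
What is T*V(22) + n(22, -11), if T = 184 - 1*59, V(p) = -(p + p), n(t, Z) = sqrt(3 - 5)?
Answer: -5500 + I*sqrt(2) ≈ -5500.0 + 1.4142*I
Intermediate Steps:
n(t, Z) = I*sqrt(2) (n(t, Z) = sqrt(-2) = I*sqrt(2))
V(p) = -2*p
T = 125 (T = 184 - 59 = 125)
T*V(22) + n(22, -11) = 125*(-2*22) + I*sqrt(2) = 125*(-44) + I*sqrt(2) = -5500 + I*sqrt(2)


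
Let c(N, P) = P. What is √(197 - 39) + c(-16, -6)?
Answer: -6 + √158 ≈ 6.5698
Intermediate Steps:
√(197 - 39) + c(-16, -6) = √(197 - 39) - 6 = √158 - 6 = -6 + √158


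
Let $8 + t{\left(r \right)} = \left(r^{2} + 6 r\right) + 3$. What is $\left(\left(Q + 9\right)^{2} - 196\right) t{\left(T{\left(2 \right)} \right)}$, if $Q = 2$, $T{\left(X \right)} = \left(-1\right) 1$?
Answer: $750$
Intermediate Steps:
$T{\left(X \right)} = -1$
$t{\left(r \right)} = -5 + r^{2} + 6 r$ ($t{\left(r \right)} = -8 + \left(\left(r^{2} + 6 r\right) + 3\right) = -8 + \left(3 + r^{2} + 6 r\right) = -5 + r^{2} + 6 r$)
$\left(\left(Q + 9\right)^{2} - 196\right) t{\left(T{\left(2 \right)} \right)} = \left(\left(2 + 9\right)^{2} - 196\right) \left(-5 + \left(-1\right)^{2} + 6 \left(-1\right)\right) = \left(11^{2} - 196\right) \left(-5 + 1 - 6\right) = \left(121 - 196\right) \left(-10\right) = \left(-75\right) \left(-10\right) = 750$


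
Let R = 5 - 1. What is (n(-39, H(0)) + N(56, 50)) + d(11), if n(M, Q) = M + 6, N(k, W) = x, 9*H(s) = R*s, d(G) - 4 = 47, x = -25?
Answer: -7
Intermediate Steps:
R = 4
d(G) = 51 (d(G) = 4 + 47 = 51)
H(s) = 4*s/9 (H(s) = (4*s)/9 = 4*s/9)
N(k, W) = -25
n(M, Q) = 6 + M
(n(-39, H(0)) + N(56, 50)) + d(11) = ((6 - 39) - 25) + 51 = (-33 - 25) + 51 = -58 + 51 = -7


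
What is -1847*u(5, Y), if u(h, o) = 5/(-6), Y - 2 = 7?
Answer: 9235/6 ≈ 1539.2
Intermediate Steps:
Y = 9 (Y = 2 + 7 = 9)
u(h, o) = -⅚ (u(h, o) = 5*(-⅙) = -⅚)
-1847*u(5, Y) = -1847*(-⅚) = 9235/6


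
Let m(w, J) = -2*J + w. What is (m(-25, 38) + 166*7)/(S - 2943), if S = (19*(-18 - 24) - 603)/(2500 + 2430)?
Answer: -5230730/14510391 ≈ -0.36048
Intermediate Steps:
m(w, J) = w - 2*J
S = -1401/4930 (S = (19*(-42) - 603)/4930 = (-798 - 603)*(1/4930) = -1401*1/4930 = -1401/4930 ≈ -0.28418)
(m(-25, 38) + 166*7)/(S - 2943) = ((-25 - 2*38) + 166*7)/(-1401/4930 - 2943) = ((-25 - 76) + 1162)/(-14510391/4930) = (-101 + 1162)*(-4930/14510391) = 1061*(-4930/14510391) = -5230730/14510391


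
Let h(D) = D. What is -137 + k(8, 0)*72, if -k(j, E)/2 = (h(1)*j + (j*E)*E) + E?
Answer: -1289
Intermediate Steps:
k(j, E) = -2*E - 2*j - 2*j*E² (k(j, E) = -2*((1*j + (j*E)*E) + E) = -2*((j + (E*j)*E) + E) = -2*((j + j*E²) + E) = -2*(E + j + j*E²) = -2*E - 2*j - 2*j*E²)
-137 + k(8, 0)*72 = -137 + (-2*0 - 2*8 - 2*8*0²)*72 = -137 + (0 - 16 - 2*8*0)*72 = -137 + (0 - 16 + 0)*72 = -137 - 16*72 = -137 - 1152 = -1289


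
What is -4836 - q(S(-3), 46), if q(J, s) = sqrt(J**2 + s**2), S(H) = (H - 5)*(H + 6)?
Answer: -4836 - 2*sqrt(673) ≈ -4887.9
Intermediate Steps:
S(H) = (-5 + H)*(6 + H)
-4836 - q(S(-3), 46) = -4836 - sqrt((-30 - 3 + (-3)**2)**2 + 46**2) = -4836 - sqrt((-30 - 3 + 9)**2 + 2116) = -4836 - sqrt((-24)**2 + 2116) = -4836 - sqrt(576 + 2116) = -4836 - sqrt(2692) = -4836 - 2*sqrt(673)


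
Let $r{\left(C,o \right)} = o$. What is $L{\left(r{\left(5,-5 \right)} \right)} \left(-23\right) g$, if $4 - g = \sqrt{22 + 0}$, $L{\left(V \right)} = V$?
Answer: $460 - 115 \sqrt{22} \approx -79.398$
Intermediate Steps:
$g = 4 - \sqrt{22}$ ($g = 4 - \sqrt{22 + 0} = 4 - \sqrt{22} \approx -0.69042$)
$L{\left(r{\left(5,-5 \right)} \right)} \left(-23\right) g = \left(-5\right) \left(-23\right) \left(4 - \sqrt{22}\right) = 115 \left(4 - \sqrt{22}\right) = 460 - 115 \sqrt{22}$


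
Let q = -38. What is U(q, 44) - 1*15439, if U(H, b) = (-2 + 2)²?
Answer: -15439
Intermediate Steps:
U(H, b) = 0 (U(H, b) = 0² = 0)
U(q, 44) - 1*15439 = 0 - 1*15439 = 0 - 15439 = -15439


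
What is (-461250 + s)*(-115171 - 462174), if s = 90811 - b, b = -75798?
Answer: 170109508145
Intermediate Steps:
s = 166609 (s = 90811 - 1*(-75798) = 90811 + 75798 = 166609)
(-461250 + s)*(-115171 - 462174) = (-461250 + 166609)*(-115171 - 462174) = -294641*(-577345) = 170109508145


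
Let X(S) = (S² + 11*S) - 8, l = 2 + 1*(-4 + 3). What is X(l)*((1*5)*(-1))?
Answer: -20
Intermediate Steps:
l = 1 (l = 2 + 1*(-1) = 2 - 1 = 1)
X(S) = -8 + S² + 11*S
X(l)*((1*5)*(-1)) = (-8 + 1² + 11*1)*((1*5)*(-1)) = (-8 + 1 + 11)*(5*(-1)) = 4*(-5) = -20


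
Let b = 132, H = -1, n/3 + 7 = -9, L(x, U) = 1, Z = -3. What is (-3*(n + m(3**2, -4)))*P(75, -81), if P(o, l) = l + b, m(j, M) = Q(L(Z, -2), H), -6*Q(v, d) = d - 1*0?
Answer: 14637/2 ≈ 7318.5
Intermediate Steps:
n = -48 (n = -21 + 3*(-9) = -21 - 27 = -48)
Q(v, d) = -d/6 (Q(v, d) = -(d - 1*0)/6 = -(d + 0)/6 = -d/6)
m(j, M) = 1/6 (m(j, M) = -1/6*(-1) = 1/6)
P(o, l) = 132 + l (P(o, l) = l + 132 = 132 + l)
(-3*(n + m(3**2, -4)))*P(75, -81) = (-3*(-48 + 1/6))*(132 - 81) = -3*(-287/6)*51 = (287/2)*51 = 14637/2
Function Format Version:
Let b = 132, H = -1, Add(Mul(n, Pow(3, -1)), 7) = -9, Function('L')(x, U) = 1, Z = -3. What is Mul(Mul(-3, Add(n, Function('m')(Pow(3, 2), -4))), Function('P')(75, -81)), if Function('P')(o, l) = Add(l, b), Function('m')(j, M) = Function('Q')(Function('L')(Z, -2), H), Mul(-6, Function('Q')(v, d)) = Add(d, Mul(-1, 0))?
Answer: Rational(14637, 2) ≈ 7318.5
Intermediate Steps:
n = -48 (n = Add(-21, Mul(3, -9)) = Add(-21, -27) = -48)
Function('Q')(v, d) = Mul(Rational(-1, 6), d) (Function('Q')(v, d) = Mul(Rational(-1, 6), Add(d, Mul(-1, 0))) = Mul(Rational(-1, 6), Add(d, 0)) = Mul(Rational(-1, 6), d))
Function('m')(j, M) = Rational(1, 6) (Function('m')(j, M) = Mul(Rational(-1, 6), -1) = Rational(1, 6))
Function('P')(o, l) = Add(132, l) (Function('P')(o, l) = Add(l, 132) = Add(132, l))
Mul(Mul(-3, Add(n, Function('m')(Pow(3, 2), -4))), Function('P')(75, -81)) = Mul(Mul(-3, Add(-48, Rational(1, 6))), Add(132, -81)) = Mul(Mul(-3, Rational(-287, 6)), 51) = Mul(Rational(287, 2), 51) = Rational(14637, 2)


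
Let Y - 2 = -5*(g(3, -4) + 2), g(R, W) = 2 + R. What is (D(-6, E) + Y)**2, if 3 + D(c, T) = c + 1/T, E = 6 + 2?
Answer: 112225/64 ≈ 1753.5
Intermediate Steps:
E = 8
D(c, T) = -3 + c + 1/T (D(c, T) = -3 + (c + 1/T) = -3 + c + 1/T)
Y = -33 (Y = 2 - 5*((2 + 3) + 2) = 2 - 5*(5 + 2) = 2 - 5*7 = 2 - 35 = -33)
(D(-6, E) + Y)**2 = ((-3 - 6 + 1/8) - 33)**2 = (-71/8 - 33)**2 = (-335/8)**2 = 112225/64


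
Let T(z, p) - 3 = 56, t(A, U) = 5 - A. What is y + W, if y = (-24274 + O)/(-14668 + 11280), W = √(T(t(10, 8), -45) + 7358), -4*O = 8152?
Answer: 598/77 + √7417 ≈ 93.888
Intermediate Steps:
O = -2038 (O = -¼*8152 = -2038)
T(z, p) = 59 (T(z, p) = 3 + 56 = 59)
W = √7417 (W = √(59 + 7358) = √7417 ≈ 86.122)
y = 598/77 (y = (-24274 - 2038)/(-14668 + 11280) = -26312/(-3388) = -26312*(-1/3388) = 598/77 ≈ 7.7662)
y + W = 598/77 + √7417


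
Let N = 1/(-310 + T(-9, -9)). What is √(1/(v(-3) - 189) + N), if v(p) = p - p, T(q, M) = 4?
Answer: I*√39270/2142 ≈ 0.092515*I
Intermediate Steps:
v(p) = 0
N = -1/306 (N = 1/(-310 + 4) = 1/(-306) = -1/306 ≈ -0.0032680)
√(1/(v(-3) - 189) + N) = √(1/(0 - 189) - 1/306) = √(1/(-189) - 1/306) = √(-1/189 - 1/306) = √(-55/6426) = I*√39270/2142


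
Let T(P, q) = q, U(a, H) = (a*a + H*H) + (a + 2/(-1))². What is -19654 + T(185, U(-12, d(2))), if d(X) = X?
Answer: -19310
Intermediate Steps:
U(a, H) = H² + a² + (-2 + a)² (U(a, H) = (a² + H²) + (a + 2*(-1))² = (H² + a²) + (a - 2)² = (H² + a²) + (-2 + a)² = H² + a² + (-2 + a)²)
-19654 + T(185, U(-12, d(2))) = -19654 + (2² + (-12)² + (-2 - 12)²) = -19654 + (4 + 144 + (-14)²) = -19654 + (4 + 144 + 196) = -19654 + 344 = -19310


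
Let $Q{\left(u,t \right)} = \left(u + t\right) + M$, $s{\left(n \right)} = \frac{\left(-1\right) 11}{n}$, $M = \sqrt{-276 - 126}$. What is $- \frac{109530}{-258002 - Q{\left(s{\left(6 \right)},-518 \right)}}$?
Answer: $\frac{1015272781740}{2386694395921} - \frac{3943080 i \sqrt{402}}{2386694395921} \approx 0.42539 - 3.3125 \cdot 10^{-5} i$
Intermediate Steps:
$M = i \sqrt{402}$ ($M = \sqrt{-402} = i \sqrt{402} \approx 20.05 i$)
$s{\left(n \right)} = - \frac{11}{n}$
$Q{\left(u,t \right)} = t + u + i \sqrt{402}$ ($Q{\left(u,t \right)} = \left(u + t\right) + i \sqrt{402} = \left(t + u\right) + i \sqrt{402} = t + u + i \sqrt{402}$)
$- \frac{109530}{-258002 - Q{\left(s{\left(6 \right)},-518 \right)}} = - \frac{109530}{-258002 - \left(-518 - \frac{11}{6} + i \sqrt{402}\right)} = - \frac{109530}{-258002 - \left(- \frac{3119}{6} + i \sqrt{402}\right)} = - \frac{109530}{-258002 + \left(\frac{3119}{6} - i \sqrt{402}\right)} = - \frac{109530}{- \frac{1544893}{6} - i \sqrt{402}}$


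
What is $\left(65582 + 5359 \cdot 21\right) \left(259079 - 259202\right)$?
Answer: $-21908883$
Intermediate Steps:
$\left(65582 + 5359 \cdot 21\right) \left(259079 - 259202\right) = \left(65582 + 112539\right) \left(-123\right) = 178121 \left(-123\right) = -21908883$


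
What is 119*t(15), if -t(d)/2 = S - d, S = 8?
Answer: 1666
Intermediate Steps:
t(d) = -16 + 2*d (t(d) = -2*(8 - d) = -16 + 2*d)
119*t(15) = 119*(-16 + 2*15) = 119*(-16 + 30) = 119*14 = 1666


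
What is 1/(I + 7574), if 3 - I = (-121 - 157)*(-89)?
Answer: -1/17165 ≈ -5.8258e-5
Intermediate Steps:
I = -24739 (I = 3 - (-121 - 157)*(-89) = 3 - (-278)*(-89) = 3 - 1*24742 = 3 - 24742 = -24739)
1/(I + 7574) = 1/(-24739 + 7574) = 1/(-17165) = -1/17165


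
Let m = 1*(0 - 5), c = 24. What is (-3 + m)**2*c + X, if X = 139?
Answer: 1675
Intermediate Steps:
m = -5 (m = 1*(-5) = -5)
(-3 + m)**2*c + X = (-3 - 5)**2*24 + 139 = (-8)**2*24 + 139 = 64*24 + 139 = 1536 + 139 = 1675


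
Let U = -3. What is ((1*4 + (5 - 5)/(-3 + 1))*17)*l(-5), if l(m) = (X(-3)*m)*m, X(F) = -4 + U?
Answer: -11900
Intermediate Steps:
X(F) = -7 (X(F) = -4 - 3 = -7)
l(m) = -7*m**2 (l(m) = (-7*m)*m = -7*m**2)
((1*4 + (5 - 5)/(-3 + 1))*17)*l(-5) = ((1*4 + (5 - 5)/(-3 + 1))*17)*(-7*(-5)**2) = ((4 + 0/(-2))*17)*(-7*25) = ((4 + 0*(-1/2))*17)*(-175) = ((4 + 0)*17)*(-175) = (4*17)*(-175) = 68*(-175) = -11900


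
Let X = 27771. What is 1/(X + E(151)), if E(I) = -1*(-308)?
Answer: 1/28079 ≈ 3.5614e-5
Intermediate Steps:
E(I) = 308
1/(X + E(151)) = 1/(27771 + 308) = 1/28079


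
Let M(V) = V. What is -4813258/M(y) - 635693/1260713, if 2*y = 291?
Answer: -12136458852571/366867483 ≈ -33081.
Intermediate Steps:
y = 291/2 (y = (½)*291 = 291/2 ≈ 145.50)
-4813258/M(y) - 635693/1260713 = -4813258/291/2 - 635693/1260713 = -4813258*2/291 - 635693*1/1260713 = -9626516/291 - 635693/1260713 = -12136458852571/366867483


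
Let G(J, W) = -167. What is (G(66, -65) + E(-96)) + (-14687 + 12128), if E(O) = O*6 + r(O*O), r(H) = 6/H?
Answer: -5071871/1536 ≈ -3302.0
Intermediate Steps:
E(O) = 6*O + 6/O² (E(O) = O*6 + 6/((O*O)) = 6*O + 6/(O²) = 6*O + 6/O²)
(G(66, -65) + E(-96)) + (-14687 + 12128) = (-167 + (6*(-96) + 6/(-96)²)) + (-14687 + 12128) = (-167 + (-576 + 6*(1/9216))) - 2559 = (-167 + (-576 + 1/1536)) - 2559 = (-167 - 884735/1536) - 2559 = -1141247/1536 - 2559 = -5071871/1536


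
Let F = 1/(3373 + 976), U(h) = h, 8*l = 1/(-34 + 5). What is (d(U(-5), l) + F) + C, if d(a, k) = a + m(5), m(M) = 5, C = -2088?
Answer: -9080711/4349 ≈ -2088.0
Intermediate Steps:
l = -1/232 (l = 1/(8*(-34 + 5)) = (1/8)/(-29) = (1/8)*(-1/29) = -1/232 ≈ -0.0043103)
d(a, k) = 5 + a (d(a, k) = a + 5 = 5 + a)
F = 1/4349 ≈ 0.00022994
(d(U(-5), l) + F) + C = ((5 - 5) + 1/4349) - 2088 = (0 + 1/4349) - 2088 = 1/4349 - 2088 = -9080711/4349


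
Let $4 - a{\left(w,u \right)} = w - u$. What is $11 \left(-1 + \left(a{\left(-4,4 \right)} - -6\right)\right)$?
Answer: $187$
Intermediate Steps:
$a{\left(w,u \right)} = 4 + u - w$ ($a{\left(w,u \right)} = 4 - \left(w - u\right) = 4 + \left(u - w\right) = 4 + u - w$)
$11 \left(-1 + \left(a{\left(-4,4 \right)} - -6\right)\right) = 11 \left(-1 + \left(\left(4 + 4 - -4\right) - -6\right)\right) = 11 \left(-1 + \left(\left(4 + 4 + 4\right) + 6\right)\right) = 11 \left(-1 + \left(12 + 6\right)\right) = 11 \left(-1 + 18\right) = 11 \cdot 17 = 187$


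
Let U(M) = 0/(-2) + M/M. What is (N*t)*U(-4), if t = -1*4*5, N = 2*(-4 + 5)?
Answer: -40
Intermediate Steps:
U(M) = 1 (U(M) = 0*(-1/2) + 1 = 0 + 1 = 1)
N = 2 (N = 2*1 = 2)
t = -20 (t = -4*5 = -20)
(N*t)*U(-4) = (2*(-20))*1 = -40*1 = -40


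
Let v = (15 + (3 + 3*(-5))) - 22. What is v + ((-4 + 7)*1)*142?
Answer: 407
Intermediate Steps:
v = -19 (v = (15 + (3 - 15)) - 22 = (15 - 12) - 22 = 3 - 22 = -19)
v + ((-4 + 7)*1)*142 = -19 + ((-4 + 7)*1)*142 = -19 + (3*1)*142 = -19 + 3*142 = -19 + 426 = 407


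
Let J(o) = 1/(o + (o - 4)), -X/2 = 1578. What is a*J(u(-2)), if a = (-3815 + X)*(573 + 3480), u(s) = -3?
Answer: 28253463/10 ≈ 2.8253e+6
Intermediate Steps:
X = -3156 (X = -2*1578 = -3156)
J(o) = 1/(-4 + 2*o) (J(o) = 1/(o + (-4 + o)) = 1/(-4 + 2*o))
a = -28253463 (a = (-3815 - 3156)*(573 + 3480) = -6971*4053 = -28253463)
a*J(u(-2)) = -28253463/(2*(-2 - 3)) = -28253463/(2*(-5)) = -28253463*(-1)/(2*5) = -28253463*(-1/10) = 28253463/10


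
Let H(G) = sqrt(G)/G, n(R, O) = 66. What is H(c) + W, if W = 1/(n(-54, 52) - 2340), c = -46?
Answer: -1/2274 - I*sqrt(46)/46 ≈ -0.00043975 - 0.14744*I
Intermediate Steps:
H(G) = 1/sqrt(G)
W = -1/2274 (W = 1/(66 - 2340) = 1/(-2274) = -1/2274 ≈ -0.00043975)
H(c) + W = 1/sqrt(-46) - 1/2274 = -I*sqrt(46)/46 - 1/2274 = -1/2274 - I*sqrt(46)/46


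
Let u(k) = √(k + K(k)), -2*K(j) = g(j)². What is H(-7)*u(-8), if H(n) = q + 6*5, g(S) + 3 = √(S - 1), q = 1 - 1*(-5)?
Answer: 36*√(-8 + 9*I) ≈ 51.176 + 113.96*I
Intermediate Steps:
q = 6 (q = 1 + 5 = 6)
g(S) = -3 + √(-1 + S) (g(S) = -3 + √(S - 1) = -3 + √(-1 + S))
H(n) = 36 (H(n) = 6 + 6*5 = 6 + 30 = 36)
K(j) = -(-3 + √(-1 + j))²/2
u(k) = √(k - (-3 + √(-1 + k))²/2)
H(-7)*u(-8) = 36*(√(-16 + 2*(-8) + 12*√(-1 - 8))/2) = 36*(√(-16 - 16 + 12*√(-9))/2) = 36*(√(-16 - 16 + 12*(3*I))/2) = 36*(√(-16 - 16 + 36*I)/2) = 36*(√(-32 + 36*I)/2) = 18*√(-32 + 36*I)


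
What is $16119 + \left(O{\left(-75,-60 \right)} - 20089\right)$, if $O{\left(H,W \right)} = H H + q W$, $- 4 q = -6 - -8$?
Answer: $1685$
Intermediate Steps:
$q = - \frac{1}{2}$ ($q = - \frac{-6 - -8}{4} = - \frac{-6 + 8}{4} = \left(- \frac{1}{4}\right) 2 = - \frac{1}{2} \approx -0.5$)
$O{\left(H,W \right)} = H^{2} - \frac{W}{2}$ ($O{\left(H,W \right)} = H H - \frac{W}{2} = H^{2} - \frac{W}{2}$)
$16119 + \left(O{\left(-75,-60 \right)} - 20089\right) = 16119 - \left(20059 - 5625\right) = 16119 + \left(\left(5625 + 30\right) - 20089\right) = 16119 + \left(5655 - 20089\right) = 16119 - 14434 = 1685$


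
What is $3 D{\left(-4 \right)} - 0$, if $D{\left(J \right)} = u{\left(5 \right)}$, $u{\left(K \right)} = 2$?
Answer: $6$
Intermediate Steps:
$D{\left(J \right)} = 2$
$3 D{\left(-4 \right)} - 0 = 3 \cdot 2 - 0 = 6 + \left(-6 + 6\right) = 6 + 0 = 6$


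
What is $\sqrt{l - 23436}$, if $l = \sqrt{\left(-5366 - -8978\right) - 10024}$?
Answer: $\sqrt{-23436 + 2 i \sqrt{1603}} \approx 0.2615 + 153.09 i$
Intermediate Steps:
$l = 2 i \sqrt{1603}$ ($l = \sqrt{\left(-5366 + 8978\right) - 10024} = \sqrt{3612 - 10024} = \sqrt{-6412} = 2 i \sqrt{1603} \approx 80.075 i$)
$\sqrt{l - 23436} = \sqrt{2 i \sqrt{1603} - 23436} = \sqrt{-23436 + 2 i \sqrt{1603}}$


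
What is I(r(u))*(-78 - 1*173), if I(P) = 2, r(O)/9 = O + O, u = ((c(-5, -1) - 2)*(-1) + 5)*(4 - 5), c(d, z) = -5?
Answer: -502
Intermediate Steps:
u = -12 (u = ((-5 - 2)*(-1) + 5)*(4 - 5) = (-7*(-1) + 5)*(-1) = (7 + 5)*(-1) = 12*(-1) = -12)
r(O) = 18*O (r(O) = 9*(O + O) = 9*(2*O) = 18*O)
I(r(u))*(-78 - 1*173) = 2*(-78 - 1*173) = 2*(-78 - 173) = 2*(-251) = -502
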